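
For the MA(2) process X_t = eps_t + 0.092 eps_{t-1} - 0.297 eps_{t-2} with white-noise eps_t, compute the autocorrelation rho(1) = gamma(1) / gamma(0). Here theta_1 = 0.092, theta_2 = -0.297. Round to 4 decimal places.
\rho(1) = 0.0590

For an MA(q) process with theta_0 = 1, the autocovariance is
  gamma(k) = sigma^2 * sum_{i=0..q-k} theta_i * theta_{i+k},
and rho(k) = gamma(k) / gamma(0). Sigma^2 cancels.
  numerator   = (1)*(0.092) + (0.092)*(-0.297) = 0.064676.
  denominator = (1)^2 + (0.092)^2 + (-0.297)^2 = 1.096673.
  rho(1) = 0.064676 / 1.096673 = 0.0590.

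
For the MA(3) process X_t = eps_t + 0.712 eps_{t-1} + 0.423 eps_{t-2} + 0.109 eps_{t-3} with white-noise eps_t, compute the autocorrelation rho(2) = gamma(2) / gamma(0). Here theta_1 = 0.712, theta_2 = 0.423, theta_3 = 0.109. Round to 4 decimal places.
\rho(2) = 0.2949

For an MA(q) process with theta_0 = 1, the autocovariance is
  gamma(k) = sigma^2 * sum_{i=0..q-k} theta_i * theta_{i+k},
and rho(k) = gamma(k) / gamma(0). Sigma^2 cancels.
  numerator   = (1)*(0.423) + (0.712)*(0.109) = 0.500608.
  denominator = (1)^2 + (0.712)^2 + (0.423)^2 + (0.109)^2 = 1.697754.
  rho(2) = 0.500608 / 1.697754 = 0.2949.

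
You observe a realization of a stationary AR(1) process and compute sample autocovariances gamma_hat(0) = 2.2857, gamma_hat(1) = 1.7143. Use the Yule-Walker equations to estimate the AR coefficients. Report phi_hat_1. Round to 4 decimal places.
\hat\phi_{1} = 0.7500

The Yule-Walker equations for an AR(p) process read, in matrix form,
  Gamma_p phi = r_p,   with   (Gamma_p)_{ij} = gamma(|i - j|),
                       (r_p)_i = gamma(i),   i,j = 1..p.
Substitute the sample gammas (Toeplitz matrix and right-hand side of size 1):
  Gamma_p = [[2.2857]]
  r_p     = [1.7143]
With p = 1 this is the single equation gamma(0) phi_1 = gamma(1):
  phi_hat_1 = gamma(1) / gamma(0) = 1.7143 / 2.2857 = 0.7500.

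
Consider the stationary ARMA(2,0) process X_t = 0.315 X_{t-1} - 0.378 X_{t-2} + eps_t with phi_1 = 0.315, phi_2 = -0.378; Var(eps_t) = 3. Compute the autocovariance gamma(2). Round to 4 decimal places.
\gamma(2) = -1.1301

Multiply the model equation by X_{t-k} and take expectations. With theta_0 = psi_0 = 1 and psi_j the MA(infinity) weights, this gives
  gamma(k) - sum_i phi_i gamma(k-i) = c_k,
  c_k = sigma^2 * sum_{j=k..q} theta_j psi_{j-k}   (c_k = 0 for k > q),
using gamma(-m) = gamma(m).
Pure AR (q = 0): c_0 = sigma^2 = 3, c_k = 0 for k >= 1.
Equations for k = 0, 1, 2 (AR order 2, c_2 = 0):
  (E0) gamma(0) = phi_1 gamma(1) + phi_2 gamma(2) + c_0
  (E1) gamma(1) = phi_1 gamma(0) + phi_2 gamma(1) + c_1
  (E2) gamma(2) = phi_1 gamma(1) + phi_2 gamma(0)
From (E1): gamma(1) = A gamma(0) + B with
  A = phi_1 / (1 - phi_2) = 0.315 / 1.378 = 0.228592,   B = c_1 / (1 - phi_2) = 0 / 1.378 = 0.
Insert (E2) into (E0): gamma(0) (1 - phi_2^2) = phi_1 (1 + phi_2) gamma(1) + c_0.
  phi_1 (1 + phi_2) = (0.315)(0.622) = 0.19593,   1 - phi_2^2 = 0.857116.
Replace gamma(1) by A gamma(0) + B and collect gamma(0):
  gamma(0) [0.857116 - (0.19593)(0.228592)] = c_0 = 3
  gamma(0) * 0.812328 = 3
  gamma(0) = 3 / 0.812328 = 3.69309.
  gamma(1) = A gamma(0) = (0.228592)(3.69309) = 0.844211.
  gamma(2) = phi_1 gamma(1) + phi_2 gamma(0) = (0.315)(0.844211) + (-0.378)(3.69309) = -1.130061.
Therefore gamma(2) = -1.1301 (to 4 decimal places).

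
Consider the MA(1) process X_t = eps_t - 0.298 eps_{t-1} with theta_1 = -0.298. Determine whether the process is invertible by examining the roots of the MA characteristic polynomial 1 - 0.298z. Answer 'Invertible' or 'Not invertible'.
\text{Invertible}

The MA(q) characteristic polynomial is P(z) = 1 - 0.298z.
Invertibility requires all roots to lie outside the unit circle, i.e. |z| > 1 for every root.
This is linear in z: 1 + (-0.298) z = 0  =>  z = -1/(-0.298) = 3.355705,  |z| = 3.355705.
Moduli of all roots: 3.3557.
All moduli strictly greater than 1? Yes.
Verdict: Invertible.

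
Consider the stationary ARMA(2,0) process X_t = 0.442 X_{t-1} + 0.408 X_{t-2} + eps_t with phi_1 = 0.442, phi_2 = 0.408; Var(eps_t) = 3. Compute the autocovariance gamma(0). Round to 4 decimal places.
\gamma(0) = 8.1326

Multiply the model equation by X_{t-k} and take expectations. With theta_0 = psi_0 = 1 and psi_j the MA(infinity) weights, this gives
  gamma(k) - sum_i phi_i gamma(k-i) = c_k,
  c_k = sigma^2 * sum_{j=k..q} theta_j psi_{j-k}   (c_k = 0 for k > q),
using gamma(-m) = gamma(m).
Pure AR (q = 0): c_0 = sigma^2 = 3, c_k = 0 for k >= 1.
Equations for k = 0, 1, 2 (AR order 2, c_2 = 0):
  (E0) gamma(0) = phi_1 gamma(1) + phi_2 gamma(2) + c_0
  (E1) gamma(1) = phi_1 gamma(0) + phi_2 gamma(1) + c_1
  (E2) gamma(2) = phi_1 gamma(1) + phi_2 gamma(0)
From (E1): gamma(1) = A gamma(0) + B with
  A = phi_1 / (1 - phi_2) = 0.442 / 0.592 = 0.746622,   B = c_1 / (1 - phi_2) = 0 / 0.592 = 0.
Insert (E2) into (E0): gamma(0) (1 - phi_2^2) = phi_1 (1 + phi_2) gamma(1) + c_0.
  phi_1 (1 + phi_2) = (0.442)(1.408) = 0.622336,   1 - phi_2^2 = 0.833536.
Replace gamma(1) by A gamma(0) + B and collect gamma(0):
  gamma(0) [0.833536 - (0.622336)(0.746622)] = c_0 = 3
  gamma(0) * 0.368886 = 3
  gamma(0) = 3 / 0.368886 = 8.132583.
Therefore gamma(0) = 8.1326 (to 4 decimal places).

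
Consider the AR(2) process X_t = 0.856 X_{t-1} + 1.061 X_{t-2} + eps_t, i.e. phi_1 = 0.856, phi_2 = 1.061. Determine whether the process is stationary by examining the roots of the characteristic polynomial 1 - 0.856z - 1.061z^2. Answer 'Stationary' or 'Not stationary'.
\text{Not stationary}

The AR(p) characteristic polynomial is P(z) = 1 - 0.856z - 1.061z^2.
Stationarity requires all roots to lie outside the unit circle, i.e. |z| > 1 for every root.
Set 1 + (-0.856) z + (-1.061) z^2 = 0, i.e. a z^2 + b z + c = 0 with a = -1.061, b = -0.856, c = 1.
Discriminant D = b^2 - 4ac = (-0.856)^2 - 4*(-1.061)*1 = 0.732736 - (-4.244) = 4.976736.
D >= 0, so the roots are real: z = (-b +/- sqrt(D)) / (2a) = (0.856 +/- 2.23086) / (-2.122).
  z_1 = (0.856 + 2.23086) / (-2.122) = -1.4547,   |z_1| = 1.4547.
  z_2 = (0.856 - 2.23086) / (-2.122) = 0.6479,   |z_2| = 0.6479.
Moduli of all roots: 1.4547, 0.6479.
All moduli strictly greater than 1? No.
Verdict: Not stationary.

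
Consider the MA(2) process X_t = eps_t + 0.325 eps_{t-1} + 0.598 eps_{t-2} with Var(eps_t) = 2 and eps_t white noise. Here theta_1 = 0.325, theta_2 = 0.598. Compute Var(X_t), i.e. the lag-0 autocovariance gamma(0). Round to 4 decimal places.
\gamma(0) = 2.9265

For an MA(q) process X_t = eps_t + sum_i theta_i eps_{t-i} with
Var(eps_t) = sigma^2, the variance is
  gamma(0) = sigma^2 * (1 + sum_i theta_i^2).
  sum_i theta_i^2 = (0.325)^2 + (0.598)^2 = 0.105625 + 0.357604 = 0.463229.
  gamma(0) = 2 * (1 + 0.463229) = 2 * 1.463229 = 2.926458, which rounds to 2.9265.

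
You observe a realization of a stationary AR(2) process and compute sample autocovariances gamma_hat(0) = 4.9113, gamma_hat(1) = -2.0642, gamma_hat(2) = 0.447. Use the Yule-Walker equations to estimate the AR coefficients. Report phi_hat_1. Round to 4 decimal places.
\hat\phi_{1} = -0.4640

The Yule-Walker equations for an AR(p) process read, in matrix form,
  Gamma_p phi = r_p,   with   (Gamma_p)_{ij} = gamma(|i - j|),
                       (r_p)_i = gamma(i),   i,j = 1..p.
Substitute the sample gammas (Toeplitz matrix and right-hand side of size 2):
  Gamma_p = [[4.9113, -2.0642], [-2.0642, 4.9113]]
  r_p     = [-2.0642, 0.447]
Written out:
  4.9113 phi_1 - 2.0642 phi_2 = -2.0642
  -2.0642 phi_1 + 4.9113 phi_2 = 0.447
Solve by Cramer's rule:
  det = gamma(0)^2 - gamma(1)^2 = (4.9113)^2 - (-2.0642)^2 = 24.12086769 - 4.26092164 = 19.85994605
  phi_hat_1 = [gamma(1) gamma(0) - gamma(1) gamma(2)] / det = [(-2.0642)(4.9113) - (-2.0642)(0.447)] / 19.85994605 = -9.21520806 / 19.85994605 = -0.464
  phi_hat_2 = [gamma(0) gamma(2) - gamma(1)^2] / det = [(4.9113)(0.447) - (-2.0642)^2] / 19.85994605 = -2.06557054 / 19.85994605 = -0.104
So phi_hat = [-0.4640, -0.1040].
Therefore phi_hat_1 = -0.4640.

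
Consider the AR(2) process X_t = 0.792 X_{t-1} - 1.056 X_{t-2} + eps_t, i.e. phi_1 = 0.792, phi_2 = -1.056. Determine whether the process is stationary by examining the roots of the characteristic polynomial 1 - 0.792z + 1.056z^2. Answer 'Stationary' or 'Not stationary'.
\text{Not stationary}

The AR(p) characteristic polynomial is P(z) = 1 - 0.792z + 1.056z^2.
Stationarity requires all roots to lie outside the unit circle, i.e. |z| > 1 for every root.
Set 1 + (-0.792) z + (1.056) z^2 = 0, i.e. a z^2 + b z + c = 0 with a = 1.056, b = -0.792, c = 1.
Discriminant D = b^2 - 4ac = (-0.792)^2 - 4*(1.056)*1 = 0.627264 - (4.224) = -3.596736.
D < 0, so the roots are the complex-conjugate pair z = (-b +/- i sqrt(-D)) / (2a) = 0.375 +/- 0.898i.
For a conjugate pair |z|^2 = z * conj(z) = (product of roots) = c/a = 1/(1.056) = 0.94697, so |z| = sqrt(0.94697) = 0.9731 for both roots.
Moduli of all roots: 0.9731, 0.9731.
All moduli strictly greater than 1? No.
Verdict: Not stationary.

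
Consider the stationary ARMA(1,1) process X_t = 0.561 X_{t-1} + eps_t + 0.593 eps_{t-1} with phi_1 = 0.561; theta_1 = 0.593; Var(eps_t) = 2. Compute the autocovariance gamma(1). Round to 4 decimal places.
\gamma(1) = 4.4884

Multiply the model equation by X_{t-k} and take expectations. With theta_0 = psi_0 = 1 and psi_j the MA(infinity) weights, this gives
  gamma(k) - sum_i phi_i gamma(k-i) = c_k,
  c_k = sigma^2 * sum_{j=k..q} theta_j psi_{j-k}   (c_k = 0 for k > q),
using gamma(-m) = gamma(m).
psi-weights needed (psi_j = theta_j + sum_i phi_i psi_{j-i}):
  psi_1 = theta_1 + phi_1 = 0.593 + (0.561) = 1.154
Right-hand sides:
  c_0 = sigma^2 (1 + theta_1 psi_1) = 2 * (1 + (0.593)(1.154)) = 2 * 1.684322 = 3.368644
  c_1 = sigma^2 theta_1 = 2 * (0.593) = 1.186
  c_2 = 0
Equations for k = 0 and k = 1 (AR order 1):
  gamma(0) = phi_1 gamma(1) + c_0
  gamma(1) = phi_1 gamma(0) + c_1
Substituting the second into the first: gamma(0) (1 - phi_1^2) = c_0 + phi_1 c_1, so
  gamma(0) = (c_0 + phi_1 c_1) / (1 - phi_1^2) = (3.368644 + (0.561)(1.186)) / (1 - (0.561)^2) = 4.03399 / 0.685279 = 5.886639.
  gamma(1) = phi_1 gamma(0) + c_1 = (0.561)(5.886639) + (1.186) = 4.488404.
Therefore gamma(1) = 4.4884 (to 4 decimal places).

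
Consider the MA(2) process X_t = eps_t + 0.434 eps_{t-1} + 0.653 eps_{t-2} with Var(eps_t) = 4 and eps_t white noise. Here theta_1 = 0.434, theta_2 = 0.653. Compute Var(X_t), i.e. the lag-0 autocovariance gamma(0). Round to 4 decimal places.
\gamma(0) = 6.4591

For an MA(q) process X_t = eps_t + sum_i theta_i eps_{t-i} with
Var(eps_t) = sigma^2, the variance is
  gamma(0) = sigma^2 * (1 + sum_i theta_i^2).
  sum_i theta_i^2 = (0.434)^2 + (0.653)^2 = 0.188356 + 0.426409 = 0.614765.
  gamma(0) = 4 * (1 + 0.614765) = 4 * 1.614765 = 6.45906, which rounds to 6.4591.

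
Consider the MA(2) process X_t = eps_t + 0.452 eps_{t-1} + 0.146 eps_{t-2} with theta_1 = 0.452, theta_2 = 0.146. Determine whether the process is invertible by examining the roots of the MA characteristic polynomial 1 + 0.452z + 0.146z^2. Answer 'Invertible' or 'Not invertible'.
\text{Invertible}

The MA(q) characteristic polynomial is P(z) = 1 + 0.452z + 0.146z^2.
Invertibility requires all roots to lie outside the unit circle, i.e. |z| > 1 for every root.
Set 1 + (0.452) z + (0.146) z^2 = 0, i.e. a z^2 + b z + c = 0 with a = 0.146, b = 0.452, c = 1.
Discriminant D = b^2 - 4ac = (0.452)^2 - 4*(0.146)*1 = 0.204304 - (0.584) = -0.379696.
D < 0, so the roots are the complex-conjugate pair z = (-b +/- i sqrt(-D)) / (2a) = -1.5479 +/- 2.1103i.
For a conjugate pair |z|^2 = z * conj(z) = (product of roots) = c/a = 1/(0.146) = 6.849315, so |z| = sqrt(6.849315) = 2.6171 for both roots.
Moduli of all roots: 2.6171, 2.6171.
All moduli strictly greater than 1? Yes.
Verdict: Invertible.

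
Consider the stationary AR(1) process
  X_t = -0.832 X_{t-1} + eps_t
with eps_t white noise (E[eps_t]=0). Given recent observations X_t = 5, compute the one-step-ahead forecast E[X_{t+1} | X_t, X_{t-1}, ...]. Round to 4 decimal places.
E[X_{t+1} \mid \mathcal F_t] = -4.1600

For an AR(p) model X_t = c + sum_i phi_i X_{t-i} + eps_t, the
one-step-ahead conditional mean is
  E[X_{t+1} | X_t, ...] = c + sum_i phi_i X_{t+1-i}.
Substitute known values:
  E[X_{t+1} | ...] = (-0.832) * (5)
                   = -4.1600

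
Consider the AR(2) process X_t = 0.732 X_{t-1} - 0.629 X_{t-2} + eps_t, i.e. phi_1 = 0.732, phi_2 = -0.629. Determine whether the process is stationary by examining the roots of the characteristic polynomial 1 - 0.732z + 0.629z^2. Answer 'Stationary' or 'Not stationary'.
\text{Stationary}

The AR(p) characteristic polynomial is P(z) = 1 - 0.732z + 0.629z^2.
Stationarity requires all roots to lie outside the unit circle, i.e. |z| > 1 for every root.
Set 1 + (-0.732) z + (0.629) z^2 = 0, i.e. a z^2 + b z + c = 0 with a = 0.629, b = -0.732, c = 1.
Discriminant D = b^2 - 4ac = (-0.732)^2 - 4*(0.629)*1 = 0.535824 - (2.516) = -1.980176.
D < 0, so the roots are the complex-conjugate pair z = (-b +/- i sqrt(-D)) / (2a) = 0.5819 +/- 1.1186i.
For a conjugate pair |z|^2 = z * conj(z) = (product of roots) = c/a = 1/(0.629) = 1.589825, so |z| = sqrt(1.589825) = 1.2609 for both roots.
Moduli of all roots: 1.2609, 1.2609.
All moduli strictly greater than 1? Yes.
Verdict: Stationary.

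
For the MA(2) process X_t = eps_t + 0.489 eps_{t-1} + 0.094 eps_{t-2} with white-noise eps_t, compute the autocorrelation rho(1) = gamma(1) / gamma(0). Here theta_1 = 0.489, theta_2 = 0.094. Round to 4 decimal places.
\rho(1) = 0.4287

For an MA(q) process with theta_0 = 1, the autocovariance is
  gamma(k) = sigma^2 * sum_{i=0..q-k} theta_i * theta_{i+k},
and rho(k) = gamma(k) / gamma(0). Sigma^2 cancels.
  numerator   = (1)*(0.489) + (0.489)*(0.094) = 0.534966.
  denominator = (1)^2 + (0.489)^2 + (0.094)^2 = 1.247957.
  rho(1) = 0.534966 / 1.247957 = 0.4287.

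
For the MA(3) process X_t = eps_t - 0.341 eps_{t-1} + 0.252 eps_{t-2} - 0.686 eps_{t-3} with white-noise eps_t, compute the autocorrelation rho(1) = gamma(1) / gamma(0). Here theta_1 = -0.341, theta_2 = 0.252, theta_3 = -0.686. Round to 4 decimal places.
\rho(1) = -0.3634

For an MA(q) process with theta_0 = 1, the autocovariance is
  gamma(k) = sigma^2 * sum_{i=0..q-k} theta_i * theta_{i+k},
and rho(k) = gamma(k) / gamma(0). Sigma^2 cancels.
  numerator   = (1)*(-0.341) + (-0.341)*(0.252) + (0.252)*(-0.686) = -0.599804.
  denominator = (1)^2 + (-0.341)^2 + (0.252)^2 + (-0.686)^2 = 1.650381.
  rho(1) = -0.599804 / 1.650381 = -0.3634.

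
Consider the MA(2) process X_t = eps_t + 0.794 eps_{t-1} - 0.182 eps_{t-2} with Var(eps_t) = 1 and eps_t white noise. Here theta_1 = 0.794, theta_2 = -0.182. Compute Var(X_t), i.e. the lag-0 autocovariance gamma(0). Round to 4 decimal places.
\gamma(0) = 1.6636

For an MA(q) process X_t = eps_t + sum_i theta_i eps_{t-i} with
Var(eps_t) = sigma^2, the variance is
  gamma(0) = sigma^2 * (1 + sum_i theta_i^2).
  sum_i theta_i^2 = (0.794)^2 + (-0.182)^2 = 0.630436 + 0.033124 = 0.66356.
  gamma(0) = 1 * (1 + 0.66356) = 1 * 1.66356 = 1.66356, which rounds to 1.6636.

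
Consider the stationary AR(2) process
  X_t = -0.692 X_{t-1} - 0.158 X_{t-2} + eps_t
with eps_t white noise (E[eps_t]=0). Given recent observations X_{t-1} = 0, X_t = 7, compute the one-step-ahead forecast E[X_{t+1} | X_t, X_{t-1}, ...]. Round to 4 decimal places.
E[X_{t+1} \mid \mathcal F_t] = -4.8440

For an AR(p) model X_t = c + sum_i phi_i X_{t-i} + eps_t, the
one-step-ahead conditional mean is
  E[X_{t+1} | X_t, ...] = c + sum_i phi_i X_{t+1-i}.
Substitute known values:
  E[X_{t+1} | ...] = (-0.692) * (7) + (-0.158) * (0)
                   = -4.8440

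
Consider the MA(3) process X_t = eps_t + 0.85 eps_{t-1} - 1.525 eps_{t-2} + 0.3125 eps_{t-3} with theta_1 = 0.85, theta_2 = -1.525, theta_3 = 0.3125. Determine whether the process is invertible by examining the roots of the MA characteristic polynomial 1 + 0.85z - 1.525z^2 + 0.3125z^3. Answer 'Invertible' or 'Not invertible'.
\text{Not invertible}

The MA(q) characteristic polynomial is P(z) = 1 + 0.85z - 1.525z^2 + 0.3125z^3.
Invertibility requires all roots to lie outside the unit circle, i.e. |z| > 1 for every root.
Degree 3: look for a simple real root z0 first, then factor out (1 - z/z0) and solve the remaining quadratic.
Testing z0 = 4: P(4) = 1 + (0.85)(4) + (-1.525)(4)^2 + (0.3125)(4)^3
  = 1 + (3.4) + (-24.4) + (20) = 0.  So z_0 = 4 is a root, |z_0| = 4.
Divide out the factor (1 - 0.25 z) = (1 - z/z0) (since 1/z0 = 0.25):
  P(z) = (1 - 0.25 z)(1 + (1.1) z + (-1.25) z^2)
  [check: z-coef 1.1 - (0.25) = 0.85; z^2-coef -1.25 - (0.25)(1.1) = -1.525; z^3-coef -(0.25)(-1.25) = 0.3125.]
Remaining roots from the quadratic factor 1 + (1.1) z + (-1.25) z^2:
  Set 1 + (1.1) z + (-1.25) z^2 = 0, i.e. a z^2 + b z + c = 0 with a = -1.25, b = 1.1, c = 1.
  Discriminant D = b^2 - 4ac = (1.1)^2 - 4*(-1.25)*1 = 1.21 - (-5) = 6.21.
  D >= 0, so the roots are real: z = (-b +/- sqrt(D)) / (2a) = (-1.1 +/- 2.491987) / (-2.5).
    z_1 = (-1.1 + 2.491987) / (-2.5) = -0.5568,   |z_1| = 0.5568.
    z_2 = (-1.1 - 2.491987) / (-2.5) = 1.4368,   |z_2| = 1.4368.
Moduli of all roots: 4.0000, 0.5568, 1.4368.
All moduli strictly greater than 1? No.
Verdict: Not invertible.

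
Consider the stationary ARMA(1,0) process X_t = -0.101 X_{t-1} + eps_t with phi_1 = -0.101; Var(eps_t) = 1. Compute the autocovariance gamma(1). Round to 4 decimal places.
\gamma(1) = -0.1020

Multiply the model equation by X_{t-k} and take expectations. With theta_0 = psi_0 = 1 and psi_j the MA(infinity) weights, this gives
  gamma(k) - sum_i phi_i gamma(k-i) = c_k,
  c_k = sigma^2 * sum_{j=k..q} theta_j psi_{j-k}   (c_k = 0 for k > q),
using gamma(-m) = gamma(m).
Pure AR (q = 0): c_0 = sigma^2 = 1, c_k = 0 for k >= 1.
Equations for k = 0 and k = 1 (AR order 1):
  gamma(0) = phi_1 gamma(1) + c_0
  gamma(1) = phi_1 gamma(0) + c_1
Substituting the second into the first: gamma(0) (1 - phi_1^2) = c_0 + phi_1 c_1, so
  gamma(0) = c_0 / (1 - phi_1^2) = 1 / (1 - (-0.101)^2) = 1 / 0.989799 = 1.010306.
  gamma(1) = phi_1 gamma(0) = (-0.101)(1.010306) = -0.102041.
Therefore gamma(1) = -0.1020 (to 4 decimal places).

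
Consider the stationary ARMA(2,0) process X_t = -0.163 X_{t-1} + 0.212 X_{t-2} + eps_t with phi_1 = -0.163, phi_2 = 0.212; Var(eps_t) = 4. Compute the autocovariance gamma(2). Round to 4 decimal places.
\gamma(2) = 1.0751

Multiply the model equation by X_{t-k} and take expectations. With theta_0 = psi_0 = 1 and psi_j the MA(infinity) weights, this gives
  gamma(k) - sum_i phi_i gamma(k-i) = c_k,
  c_k = sigma^2 * sum_{j=k..q} theta_j psi_{j-k}   (c_k = 0 for k > q),
using gamma(-m) = gamma(m).
Pure AR (q = 0): c_0 = sigma^2 = 4, c_k = 0 for k >= 1.
Equations for k = 0, 1, 2 (AR order 2, c_2 = 0):
  (E0) gamma(0) = phi_1 gamma(1) + phi_2 gamma(2) + c_0
  (E1) gamma(1) = phi_1 gamma(0) + phi_2 gamma(1) + c_1
  (E2) gamma(2) = phi_1 gamma(1) + phi_2 gamma(0)
From (E1): gamma(1) = A gamma(0) + B with
  A = phi_1 / (1 - phi_2) = -0.163 / 0.788 = -0.206853,   B = c_1 / (1 - phi_2) = 0 / 0.788 = 0.
Insert (E2) into (E0): gamma(0) (1 - phi_2^2) = phi_1 (1 + phi_2) gamma(1) + c_0.
  phi_1 (1 + phi_2) = (-0.163)(1.212) = -0.197556,   1 - phi_2^2 = 0.955056.
Replace gamma(1) by A gamma(0) + B and collect gamma(0):
  gamma(0) [0.955056 - (-0.197556)(-0.206853)] = c_0 = 4
  gamma(0) * 0.914191 = 4
  gamma(0) = 4 / 0.914191 = 4.375453.
  gamma(1) = A gamma(0) = (-0.206853)(4.375453) = -0.905075.
  gamma(2) = phi_1 gamma(1) + phi_2 gamma(0) = (-0.163)(-0.905075) + (0.212)(4.375453) = 1.075123.
Therefore gamma(2) = 1.0751 (to 4 decimal places).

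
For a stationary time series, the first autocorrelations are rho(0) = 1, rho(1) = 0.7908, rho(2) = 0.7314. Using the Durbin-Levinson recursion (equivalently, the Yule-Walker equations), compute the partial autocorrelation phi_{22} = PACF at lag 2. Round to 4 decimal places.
\phi_{22} = 0.2830

The PACF at lag k is phi_{kk}, the last component of the solution
to the Yule-Walker system G_k phi = r_k where
  (G_k)_{ij} = rho(|i - j|), (r_k)_i = rho(i), i,j = 1..k.
Equivalently, Durbin-Levinson gives phi_{kk} iteratively:
  phi_{11} = rho(1)
  phi_{kk} = [rho(k) - sum_{j=1..k-1} phi_{k-1,j} rho(k-j)]
            / [1 - sum_{j=1..k-1} phi_{k-1,j} rho(j)],
  phi_{k,j} = phi_{k-1,j} - phi_{kk} phi_{k-1,k-j},  j = 1..k-1.
Step k = 1:
  phi_11 = rho(1) = 0.7908.
Step k = 2:
  phi_22 = [rho(2) - phi_11 rho(1)] / [1 - phi_11 rho(1)] = [0.7314 - (0.7908)(0.7908)] / [1 - (0.7908)(0.7908)]
         = 0.10603536 / 0.37463536 = 0.283.
Therefore phi_{22} = 0.2830.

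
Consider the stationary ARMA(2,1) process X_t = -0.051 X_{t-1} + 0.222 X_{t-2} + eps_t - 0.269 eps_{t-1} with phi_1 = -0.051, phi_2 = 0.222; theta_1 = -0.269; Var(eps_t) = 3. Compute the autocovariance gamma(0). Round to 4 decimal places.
\gamma(0) = 3.5102

Multiply the model equation by X_{t-k} and take expectations. With theta_0 = psi_0 = 1 and psi_j the MA(infinity) weights, this gives
  gamma(k) - sum_i phi_i gamma(k-i) = c_k,
  c_k = sigma^2 * sum_{j=k..q} theta_j psi_{j-k}   (c_k = 0 for k > q),
using gamma(-m) = gamma(m).
psi-weights needed (psi_j = theta_j + sum_i phi_i psi_{j-i}):
  psi_1 = theta_1 + phi_1 = -0.269 + (-0.051) = -0.32
Right-hand sides:
  c_0 = sigma^2 (1 + theta_1 psi_1) = 3 * (1 + (-0.269)(-0.32)) = 3 * 1.08608 = 3.25824
  c_1 = sigma^2 theta_1 = 3 * (-0.269) = -0.807
  c_2 = 0
Equations for k = 0, 1, 2 (AR order 2, c_2 = 0):
  (E0) gamma(0) = phi_1 gamma(1) + phi_2 gamma(2) + c_0
  (E1) gamma(1) = phi_1 gamma(0) + phi_2 gamma(1) + c_1
  (E2) gamma(2) = phi_1 gamma(1) + phi_2 gamma(0)
From (E1): gamma(1) = A gamma(0) + B with
  A = phi_1 / (1 - phi_2) = -0.051 / 0.778 = -0.065553,   B = c_1 / (1 - phi_2) = -0.807 / 0.778 = -1.037275.
Insert (E2) into (E0): gamma(0) (1 - phi_2^2) = phi_1 (1 + phi_2) gamma(1) + c_0.
  phi_1 (1 + phi_2) = (-0.051)(1.222) = -0.062322,   1 - phi_2^2 = 0.950716.
Replace gamma(1) by A gamma(0) + B and collect gamma(0):
  gamma(0) [0.950716 - (-0.062322)(-0.065553)] = (-0.062322)(-1.037275) + 3.25824
  gamma(0) * 0.946631 = 3.322885
  gamma(0) = 3.322885 / 0.946631 = 3.510223.
Therefore gamma(0) = 3.5102 (to 4 decimal places).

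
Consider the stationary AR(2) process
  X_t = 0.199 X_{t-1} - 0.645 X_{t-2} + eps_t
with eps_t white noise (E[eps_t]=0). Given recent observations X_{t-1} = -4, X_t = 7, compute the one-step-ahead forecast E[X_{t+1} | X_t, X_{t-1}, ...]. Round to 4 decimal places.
E[X_{t+1} \mid \mathcal F_t] = 3.9730

For an AR(p) model X_t = c + sum_i phi_i X_{t-i} + eps_t, the
one-step-ahead conditional mean is
  E[X_{t+1} | X_t, ...] = c + sum_i phi_i X_{t+1-i}.
Substitute known values:
  E[X_{t+1} | ...] = (0.199) * (7) + (-0.645) * (-4)
                   = 3.9730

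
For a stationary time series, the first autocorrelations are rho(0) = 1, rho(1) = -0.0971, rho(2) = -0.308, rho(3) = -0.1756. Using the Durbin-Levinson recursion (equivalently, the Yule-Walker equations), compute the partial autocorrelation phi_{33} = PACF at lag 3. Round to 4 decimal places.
\phi_{33} = -0.2770

The PACF at lag k is phi_{kk}, the last component of the solution
to the Yule-Walker system G_k phi = r_k where
  (G_k)_{ij} = rho(|i - j|), (r_k)_i = rho(i), i,j = 1..k.
Equivalently, Durbin-Levinson gives phi_{kk} iteratively:
  phi_{11} = rho(1)
  phi_{kk} = [rho(k) - sum_{j=1..k-1} phi_{k-1,j} rho(k-j)]
            / [1 - sum_{j=1..k-1} phi_{k-1,j} rho(j)],
  phi_{k,j} = phi_{k-1,j} - phi_{kk} phi_{k-1,k-j},  j = 1..k-1.
Step k = 1:
  phi_11 = rho(1) = -0.0971.
Step k = 2:
  phi_22 = [rho(2) - phi_11 rho(1)] / [1 - phi_11 rho(1)] = [-0.308 - (-0.0971)(-0.0971)] / [1 - (-0.0971)(-0.0971)]
         = -0.31742841 / 0.99057159 = -0.32045.
  Update: phi_21 = phi_11 - phi_22 phi_11 = -0.0971 - (-0.32045)(-0.0971) = -0.128216.
Step k = 3:
  phi_33 = [rho(3) - phi_21 rho(2) - phi_22 rho(1)] / [1 - phi_21 rho(1) - phi_22 rho(2)]
    numerator   = -0.1756 - (-0.128216)(-0.308) - (-0.32045)(-0.0971) = -0.2462061
    denominator = 1 - (-0.128216)(-0.0971) - (-0.32045)(-0.308) = 0.88885174
  phi_33 = -0.2462061 / 0.88885174 = -0.277.
Therefore phi_{33} = -0.2770.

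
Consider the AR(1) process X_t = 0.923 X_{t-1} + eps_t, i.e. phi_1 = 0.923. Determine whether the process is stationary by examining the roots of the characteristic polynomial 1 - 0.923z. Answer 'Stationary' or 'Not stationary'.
\text{Stationary}

The AR(p) characteristic polynomial is P(z) = 1 - 0.923z.
Stationarity requires all roots to lie outside the unit circle, i.e. |z| > 1 for every root.
This is linear in z: 1 + (-0.923) z = 0  =>  z = -1/(-0.923) = 1.083424,  |z| = 1.083424.
Moduli of all roots: 1.0834.
All moduli strictly greater than 1? Yes.
Verdict: Stationary.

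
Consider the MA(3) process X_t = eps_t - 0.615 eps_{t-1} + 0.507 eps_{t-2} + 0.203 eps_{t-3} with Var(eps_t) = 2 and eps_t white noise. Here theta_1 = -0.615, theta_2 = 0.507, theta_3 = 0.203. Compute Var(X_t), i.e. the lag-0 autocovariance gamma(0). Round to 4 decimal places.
\gamma(0) = 3.3530

For an MA(q) process X_t = eps_t + sum_i theta_i eps_{t-i} with
Var(eps_t) = sigma^2, the variance is
  gamma(0) = sigma^2 * (1 + sum_i theta_i^2).
  sum_i theta_i^2 = (-0.615)^2 + (0.507)^2 + (0.203)^2 = 0.378225 + 0.257049 + 0.041209 = 0.676483.
  gamma(0) = 2 * (1 + 0.676483) = 2 * 1.676483 = 3.352966, which rounds to 3.3530.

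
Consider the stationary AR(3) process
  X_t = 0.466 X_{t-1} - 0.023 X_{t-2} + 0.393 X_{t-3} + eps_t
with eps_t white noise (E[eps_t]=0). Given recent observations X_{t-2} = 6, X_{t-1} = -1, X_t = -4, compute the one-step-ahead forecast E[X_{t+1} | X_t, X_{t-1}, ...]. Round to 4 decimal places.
E[X_{t+1} \mid \mathcal F_t] = 0.5170

For an AR(p) model X_t = c + sum_i phi_i X_{t-i} + eps_t, the
one-step-ahead conditional mean is
  E[X_{t+1} | X_t, ...] = c + sum_i phi_i X_{t+1-i}.
Substitute known values:
  E[X_{t+1} | ...] = (0.466) * (-4) + (-0.023) * (-1) + (0.393) * (6)
                   = 0.5170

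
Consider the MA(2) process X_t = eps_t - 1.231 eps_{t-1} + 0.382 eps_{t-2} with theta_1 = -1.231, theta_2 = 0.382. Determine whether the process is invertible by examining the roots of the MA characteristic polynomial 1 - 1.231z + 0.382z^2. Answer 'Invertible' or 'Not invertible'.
\text{Invertible}

The MA(q) characteristic polynomial is P(z) = 1 - 1.231z + 0.382z^2.
Invertibility requires all roots to lie outside the unit circle, i.e. |z| > 1 for every root.
Set 1 + (-1.231) z + (0.382) z^2 = 0, i.e. a z^2 + b z + c = 0 with a = 0.382, b = -1.231, c = 1.
Discriminant D = b^2 - 4ac = (-1.231)^2 - 4*(0.382)*1 = 1.515361 - (1.528) = -0.012639.
D < 0, so the roots are the complex-conjugate pair z = (-b +/- i sqrt(-D)) / (2a) = 1.6113 +/- 0.1472i.
For a conjugate pair |z|^2 = z * conj(z) = (product of roots) = c/a = 1/(0.382) = 2.617801, so |z| = sqrt(2.617801) = 1.618 for both roots.
Moduli of all roots: 1.6180, 1.6180.
All moduli strictly greater than 1? Yes.
Verdict: Invertible.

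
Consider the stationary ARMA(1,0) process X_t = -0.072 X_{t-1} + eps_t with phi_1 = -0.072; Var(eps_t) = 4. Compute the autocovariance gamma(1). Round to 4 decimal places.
\gamma(1) = -0.2895

Multiply the model equation by X_{t-k} and take expectations. With theta_0 = psi_0 = 1 and psi_j the MA(infinity) weights, this gives
  gamma(k) - sum_i phi_i gamma(k-i) = c_k,
  c_k = sigma^2 * sum_{j=k..q} theta_j psi_{j-k}   (c_k = 0 for k > q),
using gamma(-m) = gamma(m).
Pure AR (q = 0): c_0 = sigma^2 = 4, c_k = 0 for k >= 1.
Equations for k = 0 and k = 1 (AR order 1):
  gamma(0) = phi_1 gamma(1) + c_0
  gamma(1) = phi_1 gamma(0) + c_1
Substituting the second into the first: gamma(0) (1 - phi_1^2) = c_0 + phi_1 c_1, so
  gamma(0) = c_0 / (1 - phi_1^2) = 4 / (1 - (-0.072)^2) = 4 / 0.994816 = 4.020844.
  gamma(1) = phi_1 gamma(0) = (-0.072)(4.020844) = -0.289501.
Therefore gamma(1) = -0.2895 (to 4 decimal places).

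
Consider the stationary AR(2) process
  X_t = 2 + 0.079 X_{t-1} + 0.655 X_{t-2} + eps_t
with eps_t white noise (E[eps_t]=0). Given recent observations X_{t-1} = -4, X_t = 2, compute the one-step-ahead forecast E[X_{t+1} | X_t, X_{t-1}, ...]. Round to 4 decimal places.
E[X_{t+1} \mid \mathcal F_t] = -0.4620

For an AR(p) model X_t = c + sum_i phi_i X_{t-i} + eps_t, the
one-step-ahead conditional mean is
  E[X_{t+1} | X_t, ...] = c + sum_i phi_i X_{t+1-i}.
Substitute known values:
  E[X_{t+1} | ...] = 2 + (0.079) * (2) + (0.655) * (-4)
                   = -0.4620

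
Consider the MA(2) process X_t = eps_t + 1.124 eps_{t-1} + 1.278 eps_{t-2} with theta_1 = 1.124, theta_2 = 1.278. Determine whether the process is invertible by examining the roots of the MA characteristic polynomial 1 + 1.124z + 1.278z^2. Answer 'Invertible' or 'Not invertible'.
\text{Not invertible}

The MA(q) characteristic polynomial is P(z) = 1 + 1.124z + 1.278z^2.
Invertibility requires all roots to lie outside the unit circle, i.e. |z| > 1 for every root.
Set 1 + (1.124) z + (1.278) z^2 = 0, i.e. a z^2 + b z + c = 0 with a = 1.278, b = 1.124, c = 1.
Discriminant D = b^2 - 4ac = (1.124)^2 - 4*(1.278)*1 = 1.263376 - (5.112) = -3.848624.
D < 0, so the roots are the complex-conjugate pair z = (-b +/- i sqrt(-D)) / (2a) = -0.4397 +/- 0.7675i.
For a conjugate pair |z|^2 = z * conj(z) = (product of roots) = c/a = 1/(1.278) = 0.782473, so |z| = sqrt(0.782473) = 0.8846 for both roots.
Moduli of all roots: 0.8846, 0.8846.
All moduli strictly greater than 1? No.
Verdict: Not invertible.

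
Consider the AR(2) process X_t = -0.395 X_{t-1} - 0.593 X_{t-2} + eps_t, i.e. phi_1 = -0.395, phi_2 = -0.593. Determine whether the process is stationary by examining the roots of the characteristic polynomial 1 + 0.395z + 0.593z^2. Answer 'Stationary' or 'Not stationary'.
\text{Stationary}

The AR(p) characteristic polynomial is P(z) = 1 + 0.395z + 0.593z^2.
Stationarity requires all roots to lie outside the unit circle, i.e. |z| > 1 for every root.
Set 1 + (0.395) z + (0.593) z^2 = 0, i.e. a z^2 + b z + c = 0 with a = 0.593, b = 0.395, c = 1.
Discriminant D = b^2 - 4ac = (0.395)^2 - 4*(0.593)*1 = 0.156025 - (2.372) = -2.215975.
D < 0, so the roots are the complex-conjugate pair z = (-b +/- i sqrt(-D)) / (2a) = -0.3331 +/- 1.2552i.
For a conjugate pair |z|^2 = z * conj(z) = (product of roots) = c/a = 1/(0.593) = 1.686341, so |z| = sqrt(1.686341) = 1.2986 for both roots.
Moduli of all roots: 1.2986, 1.2986.
All moduli strictly greater than 1? Yes.
Verdict: Stationary.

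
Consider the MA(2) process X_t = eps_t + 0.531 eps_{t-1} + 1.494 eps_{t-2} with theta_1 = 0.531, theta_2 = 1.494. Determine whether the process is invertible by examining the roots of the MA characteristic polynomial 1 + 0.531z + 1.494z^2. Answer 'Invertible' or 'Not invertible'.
\text{Not invertible}

The MA(q) characteristic polynomial is P(z) = 1 + 0.531z + 1.494z^2.
Invertibility requires all roots to lie outside the unit circle, i.e. |z| > 1 for every root.
Set 1 + (0.531) z + (1.494) z^2 = 0, i.e. a z^2 + b z + c = 0 with a = 1.494, b = 0.531, c = 1.
Discriminant D = b^2 - 4ac = (0.531)^2 - 4*(1.494)*1 = 0.281961 - (5.976) = -5.694039.
D < 0, so the roots are the complex-conjugate pair z = (-b +/- i sqrt(-D)) / (2a) = -0.1777 +/- 0.7986i.
For a conjugate pair |z|^2 = z * conj(z) = (product of roots) = c/a = 1/(1.494) = 0.669344, so |z| = sqrt(0.669344) = 0.8181 for both roots.
Moduli of all roots: 0.8181, 0.8181.
All moduli strictly greater than 1? No.
Verdict: Not invertible.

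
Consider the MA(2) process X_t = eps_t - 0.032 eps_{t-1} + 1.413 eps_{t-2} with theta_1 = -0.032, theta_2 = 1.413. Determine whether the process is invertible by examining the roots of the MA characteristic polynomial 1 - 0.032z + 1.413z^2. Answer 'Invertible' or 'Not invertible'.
\text{Not invertible}

The MA(q) characteristic polynomial is P(z) = 1 - 0.032z + 1.413z^2.
Invertibility requires all roots to lie outside the unit circle, i.e. |z| > 1 for every root.
Set 1 + (-0.032) z + (1.413) z^2 = 0, i.e. a z^2 + b z + c = 0 with a = 1.413, b = -0.032, c = 1.
Discriminant D = b^2 - 4ac = (-0.032)^2 - 4*(1.413)*1 = 0.001024 - (5.652) = -5.650976.
D < 0, so the roots are the complex-conjugate pair z = (-b +/- i sqrt(-D)) / (2a) = 0.0113 +/- 0.8412i.
For a conjugate pair |z|^2 = z * conj(z) = (product of roots) = c/a = 1/(1.413) = 0.707714, so |z| = sqrt(0.707714) = 0.8413 for both roots.
Moduli of all roots: 0.8413, 0.8413.
All moduli strictly greater than 1? No.
Verdict: Not invertible.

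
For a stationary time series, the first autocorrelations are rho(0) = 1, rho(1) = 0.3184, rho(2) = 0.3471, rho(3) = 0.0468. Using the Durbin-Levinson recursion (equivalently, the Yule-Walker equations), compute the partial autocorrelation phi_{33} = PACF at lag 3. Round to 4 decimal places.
\phi_{33} = -0.1450

The PACF at lag k is phi_{kk}, the last component of the solution
to the Yule-Walker system G_k phi = r_k where
  (G_k)_{ij} = rho(|i - j|), (r_k)_i = rho(i), i,j = 1..k.
Equivalently, Durbin-Levinson gives phi_{kk} iteratively:
  phi_{11} = rho(1)
  phi_{kk} = [rho(k) - sum_{j=1..k-1} phi_{k-1,j} rho(k-j)]
            / [1 - sum_{j=1..k-1} phi_{k-1,j} rho(j)],
  phi_{k,j} = phi_{k-1,j} - phi_{kk} phi_{k-1,k-j},  j = 1..k-1.
Step k = 1:
  phi_11 = rho(1) = 0.3184.
Step k = 2:
  phi_22 = [rho(2) - phi_11 rho(1)] / [1 - phi_11 rho(1)] = [0.3471 - (0.3184)(0.3184)] / [1 - (0.3184)(0.3184)]
         = 0.24572144 / 0.89862144 = 0.273443.
  Update: phi_21 = phi_11 - phi_22 phi_11 = 0.3184 - (0.273443)(0.3184) = 0.231336.
Step k = 3:
  phi_33 = [rho(3) - phi_21 rho(2) - phi_22 rho(1)] / [1 - phi_21 rho(1) - phi_22 rho(2)]
    numerator   = 0.0468 - (0.231336)(0.3471) - (0.273443)(0.3184) = -0.12056082
    denominator = 1 - (0.231336)(0.3184) - (0.273443)(0.3471) = 0.83143071
  phi_33 = -0.12056082 / 0.83143071 = -0.145.
Therefore phi_{33} = -0.1450.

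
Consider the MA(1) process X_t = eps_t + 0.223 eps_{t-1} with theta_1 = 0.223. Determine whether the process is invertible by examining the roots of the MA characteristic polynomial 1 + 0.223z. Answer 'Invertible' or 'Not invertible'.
\text{Invertible}

The MA(q) characteristic polynomial is P(z) = 1 + 0.223z.
Invertibility requires all roots to lie outside the unit circle, i.e. |z| > 1 for every root.
This is linear in z: 1 + (0.223) z = 0  =>  z = -1/(0.223) = -4.484305,  |z| = 4.484305.
Moduli of all roots: 4.4843.
All moduli strictly greater than 1? Yes.
Verdict: Invertible.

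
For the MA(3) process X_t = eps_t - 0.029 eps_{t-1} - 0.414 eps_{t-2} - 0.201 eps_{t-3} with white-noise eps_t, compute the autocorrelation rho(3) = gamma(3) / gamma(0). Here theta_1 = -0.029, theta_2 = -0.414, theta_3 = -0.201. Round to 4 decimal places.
\rho(3) = -0.1658

For an MA(q) process with theta_0 = 1, the autocovariance is
  gamma(k) = sigma^2 * sum_{i=0..q-k} theta_i * theta_{i+k},
and rho(k) = gamma(k) / gamma(0). Sigma^2 cancels.
  numerator   = (1)*(-0.201) = -0.201.
  denominator = (1)^2 + (-0.029)^2 + (-0.414)^2 + (-0.201)^2 = 1.212638.
  rho(3) = -0.201 / 1.212638 = -0.1658.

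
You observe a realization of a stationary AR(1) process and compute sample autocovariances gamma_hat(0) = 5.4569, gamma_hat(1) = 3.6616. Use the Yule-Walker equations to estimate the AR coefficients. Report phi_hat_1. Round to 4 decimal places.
\hat\phi_{1} = 0.6710

The Yule-Walker equations for an AR(p) process read, in matrix form,
  Gamma_p phi = r_p,   with   (Gamma_p)_{ij} = gamma(|i - j|),
                       (r_p)_i = gamma(i),   i,j = 1..p.
Substitute the sample gammas (Toeplitz matrix and right-hand side of size 1):
  Gamma_p = [[5.4569]]
  r_p     = [3.6616]
With p = 1 this is the single equation gamma(0) phi_1 = gamma(1):
  phi_hat_1 = gamma(1) / gamma(0) = 3.6616 / 5.4569 = 0.6710.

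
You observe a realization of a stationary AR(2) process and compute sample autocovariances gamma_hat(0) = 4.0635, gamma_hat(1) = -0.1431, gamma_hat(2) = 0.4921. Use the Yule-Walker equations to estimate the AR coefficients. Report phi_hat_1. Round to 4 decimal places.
\hat\phi_{1} = -0.0310

The Yule-Walker equations for an AR(p) process read, in matrix form,
  Gamma_p phi = r_p,   with   (Gamma_p)_{ij} = gamma(|i - j|),
                       (r_p)_i = gamma(i),   i,j = 1..p.
Substitute the sample gammas (Toeplitz matrix and right-hand side of size 2):
  Gamma_p = [[4.0635, -0.1431], [-0.1431, 4.0635]]
  r_p     = [-0.1431, 0.4921]
Written out:
  4.0635 phi_1 - 0.1431 phi_2 = -0.1431
  -0.1431 phi_1 + 4.0635 phi_2 = 0.4921
Solve by Cramer's rule:
  det = gamma(0)^2 - gamma(1)^2 = (4.0635)^2 - (-0.1431)^2 = 16.51203225 - 0.02047761 = 16.49155464
  phi_hat_1 = [gamma(1) gamma(0) - gamma(1) gamma(2)] / det = [(-0.1431)(4.0635) - (-0.1431)(0.4921)] / 16.49155464 = -0.51106734 / 16.49155464 = -0.031
  phi_hat_2 = [gamma(0) gamma(2) - gamma(1)^2] / det = [(4.0635)(0.4921) - (-0.1431)^2] / 16.49155464 = 1.97917074 / 16.49155464 = 0.12
So phi_hat = [-0.0310, 0.1200].
Therefore phi_hat_1 = -0.0310.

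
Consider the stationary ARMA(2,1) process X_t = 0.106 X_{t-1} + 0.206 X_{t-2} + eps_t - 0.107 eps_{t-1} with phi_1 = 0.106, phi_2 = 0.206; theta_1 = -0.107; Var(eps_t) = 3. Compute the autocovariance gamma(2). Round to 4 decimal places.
\gamma(2) = 0.6474

Multiply the model equation by X_{t-k} and take expectations. With theta_0 = psi_0 = 1 and psi_j the MA(infinity) weights, this gives
  gamma(k) - sum_i phi_i gamma(k-i) = c_k,
  c_k = sigma^2 * sum_{j=k..q} theta_j psi_{j-k}   (c_k = 0 for k > q),
using gamma(-m) = gamma(m).
psi-weights needed (psi_j = theta_j + sum_i phi_i psi_{j-i}):
  psi_1 = theta_1 + phi_1 = -0.107 + (0.106) = -0.001
Right-hand sides:
  c_0 = sigma^2 (1 + theta_1 psi_1) = 3 * (1 + (-0.107)(-0.001)) = 3 * 1.000107 = 3.000321
  c_1 = sigma^2 theta_1 = 3 * (-0.107) = -0.321
  c_2 = 0
Equations for k = 0, 1, 2 (AR order 2, c_2 = 0):
  (E0) gamma(0) = phi_1 gamma(1) + phi_2 gamma(2) + c_0
  (E1) gamma(1) = phi_1 gamma(0) + phi_2 gamma(1) + c_1
  (E2) gamma(2) = phi_1 gamma(1) + phi_2 gamma(0)
From (E1): gamma(1) = A gamma(0) + B with
  A = phi_1 / (1 - phi_2) = 0.106 / 0.794 = 0.133501,   B = c_1 / (1 - phi_2) = -0.321 / 0.794 = -0.404282.
Insert (E2) into (E0): gamma(0) (1 - phi_2^2) = phi_1 (1 + phi_2) gamma(1) + c_0.
  phi_1 (1 + phi_2) = (0.106)(1.206) = 0.127836,   1 - phi_2^2 = 0.957564.
Replace gamma(1) by A gamma(0) + B and collect gamma(0):
  gamma(0) [0.957564 - (0.127836)(0.133501)] = (0.127836)(-0.404282) + 3.000321
  gamma(0) * 0.940498 = 2.948639
  gamma(0) = 2.948639 / 0.940498 = 3.13519.
  gamma(1) = A gamma(0) + B = (0.133501)(3.13519) + (-0.404282) = 0.01427.
  gamma(2) = phi_1 gamma(1) + phi_2 gamma(0) = (0.106)(0.01427) + (0.206)(3.13519) = 0.647362.
Therefore gamma(2) = 0.6474 (to 4 decimal places).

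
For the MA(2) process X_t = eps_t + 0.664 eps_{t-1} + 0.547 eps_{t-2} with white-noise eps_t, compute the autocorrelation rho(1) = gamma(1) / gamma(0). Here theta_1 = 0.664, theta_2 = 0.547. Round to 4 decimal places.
\rho(1) = 0.5903

For an MA(q) process with theta_0 = 1, the autocovariance is
  gamma(k) = sigma^2 * sum_{i=0..q-k} theta_i * theta_{i+k},
and rho(k) = gamma(k) / gamma(0). Sigma^2 cancels.
  numerator   = (1)*(0.664) + (0.664)*(0.547) = 1.027208.
  denominator = (1)^2 + (0.664)^2 + (0.547)^2 = 1.740105.
  rho(1) = 1.027208 / 1.740105 = 0.5903.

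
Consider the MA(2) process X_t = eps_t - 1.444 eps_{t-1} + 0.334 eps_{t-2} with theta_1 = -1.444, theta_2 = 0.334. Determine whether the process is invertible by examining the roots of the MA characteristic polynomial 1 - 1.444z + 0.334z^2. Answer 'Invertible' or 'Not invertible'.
\text{Not invertible}

The MA(q) characteristic polynomial is P(z) = 1 - 1.444z + 0.334z^2.
Invertibility requires all roots to lie outside the unit circle, i.e. |z| > 1 for every root.
Set 1 + (-1.444) z + (0.334) z^2 = 0, i.e. a z^2 + b z + c = 0 with a = 0.334, b = -1.444, c = 1.
Discriminant D = b^2 - 4ac = (-1.444)^2 - 4*(0.334)*1 = 2.085136 - (1.336) = 0.749136.
D >= 0, so the roots are real: z = (-b +/- sqrt(D)) / (2a) = (1.444 +/- 0.865526) / (0.668).
  z_1 = (1.444 + 0.865526) / (0.668) = 3.4574,   |z_1| = 3.4574.
  z_2 = (1.444 - 0.865526) / (0.668) = 0.866,   |z_2| = 0.866.
Moduli of all roots: 3.4574, 0.8660.
All moduli strictly greater than 1? No.
Verdict: Not invertible.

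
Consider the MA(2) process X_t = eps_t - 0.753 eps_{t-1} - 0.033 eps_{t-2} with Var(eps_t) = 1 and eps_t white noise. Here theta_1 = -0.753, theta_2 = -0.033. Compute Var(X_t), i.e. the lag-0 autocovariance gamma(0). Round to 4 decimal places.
\gamma(0) = 1.5681

For an MA(q) process X_t = eps_t + sum_i theta_i eps_{t-i} with
Var(eps_t) = sigma^2, the variance is
  gamma(0) = sigma^2 * (1 + sum_i theta_i^2).
  sum_i theta_i^2 = (-0.753)^2 + (-0.033)^2 = 0.567009 + 0.001089 = 0.568098.
  gamma(0) = 1 * (1 + 0.568098) = 1 * 1.568098 = 1.568098, which rounds to 1.5681.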